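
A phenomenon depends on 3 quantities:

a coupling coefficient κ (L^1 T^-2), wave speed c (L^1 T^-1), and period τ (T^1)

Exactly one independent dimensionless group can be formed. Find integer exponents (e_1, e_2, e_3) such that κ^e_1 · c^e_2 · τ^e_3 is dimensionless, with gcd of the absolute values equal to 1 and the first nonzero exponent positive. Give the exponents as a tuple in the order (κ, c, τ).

L: e_1·(1) + e_2·(1) + e_3·(0) = 0
T: e_1·(-2) + e_2·(-1) + e_3·(1) = 0
Solving this homogeneous linear system for the smallest-integer solution (first nonzero entry positive) gives (1, -1, 1).

(1, -1, 1)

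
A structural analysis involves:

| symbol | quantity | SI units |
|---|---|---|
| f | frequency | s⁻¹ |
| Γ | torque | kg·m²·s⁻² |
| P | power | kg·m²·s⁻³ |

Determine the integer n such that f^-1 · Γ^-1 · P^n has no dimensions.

Balance the M exponent: (1)·n from P, plus −(0) − (1) = -1 from the rest, must sum to zero.
n − 1 = 0, so n = 1.

1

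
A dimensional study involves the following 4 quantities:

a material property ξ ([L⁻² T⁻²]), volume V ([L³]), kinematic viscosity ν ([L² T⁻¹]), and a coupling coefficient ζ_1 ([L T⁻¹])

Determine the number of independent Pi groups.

There are 4 variables and 2 base dimensions (L, T).
The dimension matrix has rank 2.
Independent dimensionless groups: 4 − 2 = 2.

2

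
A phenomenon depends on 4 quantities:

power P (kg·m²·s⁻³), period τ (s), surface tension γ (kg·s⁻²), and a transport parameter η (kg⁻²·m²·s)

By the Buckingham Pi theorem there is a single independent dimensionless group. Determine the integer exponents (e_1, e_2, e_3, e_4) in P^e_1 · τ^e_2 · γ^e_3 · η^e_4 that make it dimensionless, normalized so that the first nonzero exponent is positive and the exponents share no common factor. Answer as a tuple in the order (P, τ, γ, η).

(1, -2, -3, -1)

M: e_1·(1) + e_2·(0) + e_3·(1) + e_4·(-2) = 0
L: e_1·(2) + e_2·(0) + e_3·(0) + e_4·(2) = 0
T: e_1·(-3) + e_2·(1) + e_3·(-2) + e_4·(1) = 0
Solving this homogeneous linear system for the smallest-integer solution (first nonzero entry positive) gives (1, -2, -3, -1).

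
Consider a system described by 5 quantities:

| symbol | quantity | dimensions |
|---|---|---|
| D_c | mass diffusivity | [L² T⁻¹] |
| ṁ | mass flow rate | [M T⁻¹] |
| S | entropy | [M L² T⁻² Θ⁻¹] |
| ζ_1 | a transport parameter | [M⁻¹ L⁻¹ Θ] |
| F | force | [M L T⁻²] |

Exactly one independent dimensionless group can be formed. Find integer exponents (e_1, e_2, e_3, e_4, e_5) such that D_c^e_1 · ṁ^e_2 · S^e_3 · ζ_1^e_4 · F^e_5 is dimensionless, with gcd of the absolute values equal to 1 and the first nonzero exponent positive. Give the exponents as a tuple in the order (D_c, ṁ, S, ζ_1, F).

M: e_1·(0) + e_2·(1) + e_3·(1) + e_4·(-1) + e_5·(1) = 0
L: e_1·(2) + e_2·(0) + e_3·(2) + e_4·(-1) + e_5·(1) = 0
T: e_1·(-1) + e_2·(-1) + e_3·(-2) + e_4·(0) + e_5·(-2) = 0
Θ: e_1·(0) + e_2·(0) + e_3·(-1) + e_4·(1) + e_5·(0) = 0
Solving this homogeneous linear system for the smallest-integer solution (first nonzero entry positive) gives (1, 3, 1, 1, -3).

(1, 3, 1, 1, -3)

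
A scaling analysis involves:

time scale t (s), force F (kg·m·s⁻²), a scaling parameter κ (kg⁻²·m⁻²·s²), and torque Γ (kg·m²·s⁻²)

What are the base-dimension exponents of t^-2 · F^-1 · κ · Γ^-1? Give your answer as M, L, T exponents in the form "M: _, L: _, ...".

M: -4, L: -5, T: 4

Collect each base-dimension exponent across the product:
  M: −2·(0) − (1) + (-2) − (1) = -4
  L: −2·(0) − (1) + (-2) − (2) = -5
  T: −2·(1) − (-2) + (2) − (-2) = 4
So the dimensions are [M⁻⁴ L⁻⁵ T⁴].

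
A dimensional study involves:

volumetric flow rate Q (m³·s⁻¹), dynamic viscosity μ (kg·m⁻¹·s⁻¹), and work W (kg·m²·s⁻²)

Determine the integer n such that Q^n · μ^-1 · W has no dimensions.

-1

Balance the L exponent: (3)·n from Q, plus −(-1) + (2) = 3 from the rest, must sum to zero.
3n + 3 = 0, so n = -1.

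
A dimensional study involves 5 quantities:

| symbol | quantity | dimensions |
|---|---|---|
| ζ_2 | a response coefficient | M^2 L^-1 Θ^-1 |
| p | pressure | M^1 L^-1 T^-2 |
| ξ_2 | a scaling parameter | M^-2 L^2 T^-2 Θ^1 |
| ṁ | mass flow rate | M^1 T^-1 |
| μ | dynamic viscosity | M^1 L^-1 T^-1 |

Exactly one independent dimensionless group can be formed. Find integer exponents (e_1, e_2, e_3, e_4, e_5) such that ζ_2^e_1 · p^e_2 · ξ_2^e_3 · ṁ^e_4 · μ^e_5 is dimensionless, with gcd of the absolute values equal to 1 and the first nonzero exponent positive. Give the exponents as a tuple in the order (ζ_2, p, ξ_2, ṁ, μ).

M: e_1·(2) + e_2·(1) + e_3·(-2) + e_4·(1) + e_5·(1) = 0
L: e_1·(-1) + e_2·(-1) + e_3·(2) + e_4·(0) + e_5·(-1) = 0
T: e_1·(0) + e_2·(-2) + e_3·(-2) + e_4·(-1) + e_5·(-1) = 0
Θ: e_1·(-1) + e_2·(0) + e_3·(1) + e_4·(0) + e_5·(0) = 0
Solving this homogeneous linear system for the smallest-integer solution (first nonzero entry positive) gives (1, -2, 1, -1, 3).

(1, -2, 1, -1, 3)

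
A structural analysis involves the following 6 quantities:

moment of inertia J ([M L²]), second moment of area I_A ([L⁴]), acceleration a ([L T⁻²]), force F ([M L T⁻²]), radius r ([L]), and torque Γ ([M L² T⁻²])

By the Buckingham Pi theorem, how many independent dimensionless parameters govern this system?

There are 6 variables and 3 base dimensions (M, L, T).
The dimension matrix has rank 3.
Independent dimensionless groups: 6 − 3 = 3.

3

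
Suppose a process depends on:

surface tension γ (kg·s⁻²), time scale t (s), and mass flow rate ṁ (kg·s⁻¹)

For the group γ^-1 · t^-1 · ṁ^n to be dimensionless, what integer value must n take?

Balance the M exponent: (1)·n from ṁ, plus −(1) − (0) = -1 from the rest, must sum to zero.
n − 1 = 0, so n = 1.

1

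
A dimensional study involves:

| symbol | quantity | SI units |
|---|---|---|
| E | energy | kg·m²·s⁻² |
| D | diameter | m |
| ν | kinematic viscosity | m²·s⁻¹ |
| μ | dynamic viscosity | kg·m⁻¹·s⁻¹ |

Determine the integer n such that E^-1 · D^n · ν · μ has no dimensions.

Balance the L exponent: (1)·n from D, plus −(2) + (2) + (-1) = -1 from the rest, must sum to zero.
n − 1 = 0, so n = 1.

1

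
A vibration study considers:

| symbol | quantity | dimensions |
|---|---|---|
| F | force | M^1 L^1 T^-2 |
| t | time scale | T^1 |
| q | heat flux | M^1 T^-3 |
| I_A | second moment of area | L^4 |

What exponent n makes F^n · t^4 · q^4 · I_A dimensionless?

-4

Balance the M exponent: (1)·n from F, plus 4·(0) + 4·(1) + (0) = 4 from the rest, must sum to zero.
n + 4 = 0, so n = -4.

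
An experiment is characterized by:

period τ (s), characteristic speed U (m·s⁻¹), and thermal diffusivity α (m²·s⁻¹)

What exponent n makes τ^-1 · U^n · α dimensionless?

-2

Balance the L exponent: (1)·n from U, plus −(0) + (2) = 2 from the rest, must sum to zero.
n + 2 = 0, so n = -2.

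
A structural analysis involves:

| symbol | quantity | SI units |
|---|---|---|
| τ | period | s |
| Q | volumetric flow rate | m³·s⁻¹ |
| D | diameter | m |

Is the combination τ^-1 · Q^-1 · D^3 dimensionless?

yes

Sum the exponent of each base dimension across the product:
  L: −[τ]_L − [Q]_L + 3·[D]_L = −(0) − (3) + 3·(1) = 0
  T: −[τ]_T − [Q]_T + 3·[D]_T = −(1) − (-1) + 3·(0) = 0
All base exponents vanish — dimensionless.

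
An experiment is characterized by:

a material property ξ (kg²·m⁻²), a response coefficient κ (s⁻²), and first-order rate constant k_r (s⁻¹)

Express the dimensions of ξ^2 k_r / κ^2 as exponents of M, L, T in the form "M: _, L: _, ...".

M: 4, L: -4, T: 3

Collect each base-dimension exponent across the product:
  M: 2·(2) − 2·(0) + (0) = 4
  L: 2·(-2) − 2·(0) + (0) = -4
  T: 2·(0) − 2·(-2) + (-1) = 3
So the dimensions are [M⁴ L⁻⁴ T³].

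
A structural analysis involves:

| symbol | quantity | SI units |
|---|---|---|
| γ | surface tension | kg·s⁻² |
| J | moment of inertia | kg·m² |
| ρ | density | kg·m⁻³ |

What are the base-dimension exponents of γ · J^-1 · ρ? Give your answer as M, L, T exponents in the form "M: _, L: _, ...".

Collect each base-dimension exponent across the product:
  M: (1) − (1) + (1) = 1
  L: (0) − (2) + (-3) = -5
  T: (-2) − (0) + (0) = -2
So the dimensions are [M L⁻⁵ T⁻²].

M: 1, L: -5, T: -2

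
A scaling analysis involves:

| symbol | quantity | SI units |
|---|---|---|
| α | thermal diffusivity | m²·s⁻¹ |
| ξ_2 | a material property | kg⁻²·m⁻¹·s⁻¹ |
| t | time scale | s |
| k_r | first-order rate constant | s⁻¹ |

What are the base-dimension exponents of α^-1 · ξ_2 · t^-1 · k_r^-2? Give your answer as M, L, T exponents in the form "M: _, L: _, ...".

Collect each base-dimension exponent across the product:
  M: −(0) + (-2) − (0) − 2·(0) = -2
  L: −(2) + (-1) − (0) − 2·(0) = -3
  T: −(-1) + (-1) − (1) − 2·(-1) = 1
So the dimensions are [M⁻² L⁻³ T].

M: -2, L: -3, T: 1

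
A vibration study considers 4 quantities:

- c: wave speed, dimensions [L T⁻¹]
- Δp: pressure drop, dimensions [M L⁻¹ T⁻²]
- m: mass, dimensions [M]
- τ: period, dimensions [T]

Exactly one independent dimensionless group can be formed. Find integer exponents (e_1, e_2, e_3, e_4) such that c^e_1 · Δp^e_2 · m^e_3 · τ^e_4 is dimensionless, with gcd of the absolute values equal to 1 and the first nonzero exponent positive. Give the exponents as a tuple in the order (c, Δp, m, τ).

M: e_1·(0) + e_2·(1) + e_3·(1) + e_4·(0) = 0
L: e_1·(1) + e_2·(-1) + e_3·(0) + e_4·(0) = 0
T: e_1·(-1) + e_2·(-2) + e_3·(0) + e_4·(1) = 0
Solving this homogeneous linear system for the smallest-integer solution (first nonzero entry positive) gives (1, 1, -1, 3).

(1, 1, -1, 3)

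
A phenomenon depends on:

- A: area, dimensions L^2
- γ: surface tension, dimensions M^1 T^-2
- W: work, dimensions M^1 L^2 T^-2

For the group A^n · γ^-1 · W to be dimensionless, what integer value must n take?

Balance the L exponent: (2)·n from A, plus −(0) + (2) = 2 from the rest, must sum to zero.
2n + 2 = 0, so n = -1.

-1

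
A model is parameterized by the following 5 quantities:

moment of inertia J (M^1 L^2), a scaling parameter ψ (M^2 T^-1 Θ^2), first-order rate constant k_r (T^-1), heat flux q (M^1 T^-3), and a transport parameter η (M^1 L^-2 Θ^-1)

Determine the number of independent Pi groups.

1

There are 5 variables and 4 base dimensions (M, L, T, Θ).
The dimension matrix has rank 4.
Independent dimensionless groups: 5 − 4 = 1.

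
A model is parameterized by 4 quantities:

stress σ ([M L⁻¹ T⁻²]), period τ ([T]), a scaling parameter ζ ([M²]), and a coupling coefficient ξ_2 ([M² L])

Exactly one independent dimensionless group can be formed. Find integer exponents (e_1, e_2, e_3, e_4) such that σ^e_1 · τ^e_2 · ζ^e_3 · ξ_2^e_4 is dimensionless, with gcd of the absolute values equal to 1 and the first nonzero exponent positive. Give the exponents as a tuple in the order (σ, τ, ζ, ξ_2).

M: e_1·(1) + e_2·(0) + e_3·(2) + e_4·(2) = 0
L: e_1·(-1) + e_2·(0) + e_3·(0) + e_4·(1) = 0
T: e_1·(-2) + e_2·(1) + e_3·(0) + e_4·(0) = 0
Solving this homogeneous linear system for the smallest-integer solution (first nonzero entry positive) gives (2, 4, -3, 2).

(2, 4, -3, 2)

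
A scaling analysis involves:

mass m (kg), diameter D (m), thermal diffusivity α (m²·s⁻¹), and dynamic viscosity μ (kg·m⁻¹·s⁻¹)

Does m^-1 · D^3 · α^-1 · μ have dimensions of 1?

yes

Sum the exponent of each base dimension across the product:
  M: −[m]_M + 3·[D]_M − [α]_M + [μ]_M = −(1) + 3·(0) − (0) + (1) = 0
  L: −[m]_L + 3·[D]_L − [α]_L + [μ]_L = −(0) + 3·(1) − (2) + (-1) = 0
  T: −[m]_T + 3·[D]_T − [α]_T + [μ]_T = −(0) + 3·(0) − (-1) + (-1) = 0
All base exponents vanish — dimensionless.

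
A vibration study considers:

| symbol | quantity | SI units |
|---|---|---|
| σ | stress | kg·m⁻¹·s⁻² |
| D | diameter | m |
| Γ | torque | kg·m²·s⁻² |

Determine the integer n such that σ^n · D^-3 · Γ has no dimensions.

-1

Balance the M exponent: (1)·n from σ, plus −3·(0) + (1) = 1 from the rest, must sum to zero.
n + 1 = 0, so n = -1.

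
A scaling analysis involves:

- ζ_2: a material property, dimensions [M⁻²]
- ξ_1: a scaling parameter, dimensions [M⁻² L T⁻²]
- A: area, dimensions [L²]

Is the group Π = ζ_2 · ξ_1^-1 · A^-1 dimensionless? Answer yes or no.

no

Sum the exponent of each base dimension across the product:
  M: [ζ_2]_M − [ξ_1]_M − [A]_M = (-2) − (-2) − (0) = 0
  L: [ζ_2]_L − [ξ_1]_L − [A]_L = (0) − (1) − (2) = -3
  T: [ζ_2]_T − [ξ_1]_T − [A]_T = (0) − (-2) − (0) = 2
Net dimensions [L⁻³ T²] ≠ [1] — not dimensionless.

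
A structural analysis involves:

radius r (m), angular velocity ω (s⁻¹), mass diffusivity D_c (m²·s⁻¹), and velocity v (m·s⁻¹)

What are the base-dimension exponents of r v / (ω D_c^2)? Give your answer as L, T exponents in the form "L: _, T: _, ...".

L: -2, T: 2

Collect each base-dimension exponent across the product:
  L: (1) − (0) − 2·(2) + (1) = -2
  T: (0) − (-1) − 2·(-1) + (-1) = 2
So the dimensions are [L⁻² T²].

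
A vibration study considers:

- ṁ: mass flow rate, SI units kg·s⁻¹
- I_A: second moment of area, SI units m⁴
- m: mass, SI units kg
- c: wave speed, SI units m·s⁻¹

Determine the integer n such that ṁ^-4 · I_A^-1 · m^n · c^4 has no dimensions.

Balance the M exponent: (1)·n from m, plus −4·(1) − (0) + 4·(0) = -4 from the rest, must sum to zero.
n − 4 = 0, so n = 4.

4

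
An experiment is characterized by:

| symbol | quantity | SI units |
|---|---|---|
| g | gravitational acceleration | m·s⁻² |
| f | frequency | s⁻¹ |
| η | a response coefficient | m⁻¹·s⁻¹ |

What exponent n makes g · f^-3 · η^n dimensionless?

1

Balance the L exponent: (-1)·n from η, plus (1) − 3·(0) = 1 from the rest, must sum to zero.
−n + 1 = 0, so n = 1.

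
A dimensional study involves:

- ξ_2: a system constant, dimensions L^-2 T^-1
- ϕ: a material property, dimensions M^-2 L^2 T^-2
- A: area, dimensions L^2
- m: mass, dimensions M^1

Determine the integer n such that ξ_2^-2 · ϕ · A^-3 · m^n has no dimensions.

2

Balance the M exponent: (1)·n from m, plus −2·(0) + (-2) − 3·(0) = -2 from the rest, must sum to zero.
n − 2 = 0, so n = 2.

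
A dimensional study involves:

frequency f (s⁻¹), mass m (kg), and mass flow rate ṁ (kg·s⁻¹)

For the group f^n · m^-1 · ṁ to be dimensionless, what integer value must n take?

Balance the T exponent: (-1)·n from f, plus −(0) + (-1) = -1 from the rest, must sum to zero.
−n − 1 = 0, so n = -1.

-1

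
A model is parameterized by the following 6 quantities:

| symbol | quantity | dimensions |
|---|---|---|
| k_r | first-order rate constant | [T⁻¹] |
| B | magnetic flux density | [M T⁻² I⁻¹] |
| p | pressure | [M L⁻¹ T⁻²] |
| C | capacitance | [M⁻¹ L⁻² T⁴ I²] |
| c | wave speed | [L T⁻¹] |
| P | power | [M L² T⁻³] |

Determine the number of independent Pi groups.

There are 6 variables and 4 base dimensions (M, L, T, I).
The dimension matrix has rank 4.
Independent dimensionless groups: 6 − 4 = 2.

2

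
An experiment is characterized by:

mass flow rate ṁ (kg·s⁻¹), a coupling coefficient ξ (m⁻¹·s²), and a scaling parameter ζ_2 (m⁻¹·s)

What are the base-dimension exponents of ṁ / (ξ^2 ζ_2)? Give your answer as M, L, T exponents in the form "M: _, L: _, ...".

M: 1, L: 3, T: -6

Collect each base-dimension exponent across the product:
  M: (1) − 2·(0) − (0) = 1
  L: (0) − 2·(-1) − (-1) = 3
  T: (-1) − 2·(2) − (1) = -6
So the dimensions are [M L³ T⁻⁶].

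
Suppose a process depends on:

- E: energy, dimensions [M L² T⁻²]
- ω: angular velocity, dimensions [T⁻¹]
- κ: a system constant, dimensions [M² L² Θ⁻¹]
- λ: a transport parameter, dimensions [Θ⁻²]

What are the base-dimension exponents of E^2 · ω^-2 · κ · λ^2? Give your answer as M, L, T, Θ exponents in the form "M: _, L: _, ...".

M: 4, L: 6, T: -2, Θ: -5

Collect each base-dimension exponent across the product:
  M: 2·(1) − 2·(0) + (2) + 2·(0) = 4
  L: 2·(2) − 2·(0) + (2) + 2·(0) = 6
  T: 2·(-2) − 2·(-1) + (0) + 2·(0) = -2
  Θ: 2·(0) − 2·(0) + (-1) + 2·(-2) = -5
So the dimensions are [M⁴ L⁶ T⁻² Θ⁻⁵].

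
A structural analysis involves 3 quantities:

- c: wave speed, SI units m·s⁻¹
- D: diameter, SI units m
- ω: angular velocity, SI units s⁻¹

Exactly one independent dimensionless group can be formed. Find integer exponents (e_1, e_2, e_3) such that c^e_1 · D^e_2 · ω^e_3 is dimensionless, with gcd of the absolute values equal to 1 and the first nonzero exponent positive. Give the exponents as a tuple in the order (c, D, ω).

(1, -1, -1)

L: e_1·(1) + e_2·(1) + e_3·(0) = 0
T: e_1·(-1) + e_2·(0) + e_3·(-1) = 0
Solving this homogeneous linear system for the smallest-integer solution (first nonzero entry positive) gives (1, -1, -1).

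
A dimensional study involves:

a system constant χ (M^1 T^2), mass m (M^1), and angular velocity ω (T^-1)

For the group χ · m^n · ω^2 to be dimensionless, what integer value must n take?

Balance the M exponent: (1)·n from m, plus (1) + 2·(0) = 1 from the rest, must sum to zero.
n + 1 = 0, so n = -1.

-1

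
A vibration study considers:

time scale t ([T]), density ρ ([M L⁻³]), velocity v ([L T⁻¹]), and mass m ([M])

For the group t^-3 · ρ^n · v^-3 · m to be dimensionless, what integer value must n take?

-1

Balance the M exponent: (1)·n from ρ, plus −3·(0) − 3·(0) + (1) = 1 from the rest, must sum to zero.
n + 1 = 0, so n = -1.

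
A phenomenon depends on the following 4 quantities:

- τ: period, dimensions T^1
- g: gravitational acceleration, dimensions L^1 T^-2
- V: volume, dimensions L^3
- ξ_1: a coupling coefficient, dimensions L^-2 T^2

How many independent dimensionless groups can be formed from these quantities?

There are 4 variables and 2 base dimensions (L, T).
The dimension matrix has rank 2.
Independent dimensionless groups: 4 − 2 = 2.

2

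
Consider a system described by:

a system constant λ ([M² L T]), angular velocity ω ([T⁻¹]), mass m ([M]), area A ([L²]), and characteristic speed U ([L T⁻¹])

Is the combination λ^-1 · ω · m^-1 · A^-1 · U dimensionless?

Sum the exponent of each base dimension across the product:
  M: −[λ]_M + [ω]_M − [m]_M − [A]_M + [U]_M = −(2) + (0) − (1) − (0) + (0) = -3
  L: −[λ]_L + [ω]_L − [m]_L − [A]_L + [U]_L = −(1) + (0) − (0) − (2) + (1) = -2
  T: −[λ]_T + [ω]_T − [m]_T − [A]_T + [U]_T = −(1) + (-1) − (0) − (0) + (-1) = -3
Net dimensions [M⁻³ L⁻² T⁻³] ≠ [1] — not dimensionless.

no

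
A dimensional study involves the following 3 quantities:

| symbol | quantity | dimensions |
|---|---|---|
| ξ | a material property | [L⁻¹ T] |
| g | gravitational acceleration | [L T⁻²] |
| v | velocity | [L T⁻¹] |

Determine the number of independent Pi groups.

There are 3 variables and 2 base dimensions (L, T).
The dimension matrix has rank 2.
Independent dimensionless groups: 3 − 2 = 1.

1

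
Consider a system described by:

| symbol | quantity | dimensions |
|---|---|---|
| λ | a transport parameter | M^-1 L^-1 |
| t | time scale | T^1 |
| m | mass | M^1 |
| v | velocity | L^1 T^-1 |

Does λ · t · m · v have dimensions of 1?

yes

Sum the exponent of each base dimension across the product:
  M: [λ]_M + [t]_M + [m]_M + [v]_M = (-1) + (0) + (1) + (0) = 0
  L: [λ]_L + [t]_L + [m]_L + [v]_L = (-1) + (0) + (0) + (1) = 0
  T: [λ]_T + [t]_T + [m]_T + [v]_T = (0) + (1) + (0) + (-1) = 0
All base exponents vanish — dimensionless.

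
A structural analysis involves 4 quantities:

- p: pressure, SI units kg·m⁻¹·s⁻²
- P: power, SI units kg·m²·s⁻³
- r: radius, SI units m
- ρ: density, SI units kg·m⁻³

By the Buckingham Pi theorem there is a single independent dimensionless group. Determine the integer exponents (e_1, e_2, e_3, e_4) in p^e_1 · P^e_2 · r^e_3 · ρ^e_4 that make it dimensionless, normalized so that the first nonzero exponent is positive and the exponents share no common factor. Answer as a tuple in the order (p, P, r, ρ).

(3, -2, 4, -1)

M: e_1·(1) + e_2·(1) + e_3·(0) + e_4·(1) = 0
L: e_1·(-1) + e_2·(2) + e_3·(1) + e_4·(-3) = 0
T: e_1·(-2) + e_2·(-3) + e_3·(0) + e_4·(0) = 0
Solving this homogeneous linear system for the smallest-integer solution (first nonzero entry positive) gives (3, -2, 4, -1).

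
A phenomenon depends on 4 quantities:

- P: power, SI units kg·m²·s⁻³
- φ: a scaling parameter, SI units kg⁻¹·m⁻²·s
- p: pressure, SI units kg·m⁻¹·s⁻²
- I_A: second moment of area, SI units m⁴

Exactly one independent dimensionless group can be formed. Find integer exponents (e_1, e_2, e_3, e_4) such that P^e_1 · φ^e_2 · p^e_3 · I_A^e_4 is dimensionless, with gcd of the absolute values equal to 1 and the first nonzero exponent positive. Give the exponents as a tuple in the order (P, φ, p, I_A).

(2, -2, -4, -3)

M: e_1·(1) + e_2·(-1) + e_3·(1) + e_4·(0) = 0
L: e_1·(2) + e_2·(-2) + e_3·(-1) + e_4·(4) = 0
T: e_1·(-3) + e_2·(1) + e_3·(-2) + e_4·(0) = 0
Solving this homogeneous linear system for the smallest-integer solution (first nonzero entry positive) gives (2, -2, -4, -3).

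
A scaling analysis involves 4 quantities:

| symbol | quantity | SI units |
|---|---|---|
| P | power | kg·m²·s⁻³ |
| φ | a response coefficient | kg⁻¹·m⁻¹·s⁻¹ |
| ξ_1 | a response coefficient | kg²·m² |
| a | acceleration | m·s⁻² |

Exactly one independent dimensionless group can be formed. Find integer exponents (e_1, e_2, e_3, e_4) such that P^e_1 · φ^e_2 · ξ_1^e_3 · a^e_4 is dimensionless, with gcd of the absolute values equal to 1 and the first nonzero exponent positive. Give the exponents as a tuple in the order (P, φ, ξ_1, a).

(1, -1, -1, -1)

M: e_1·(1) + e_2·(-1) + e_3·(2) + e_4·(0) = 0
L: e_1·(2) + e_2·(-1) + e_3·(2) + e_4·(1) = 0
T: e_1·(-3) + e_2·(-1) + e_3·(0) + e_4·(-2) = 0
Solving this homogeneous linear system for the smallest-integer solution (first nonzero entry positive) gives (1, -1, -1, -1).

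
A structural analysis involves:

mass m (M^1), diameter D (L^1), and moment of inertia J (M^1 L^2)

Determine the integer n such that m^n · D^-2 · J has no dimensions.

-1

Balance the M exponent: (1)·n from m, plus −2·(0) + (1) = 1 from the rest, must sum to zero.
n + 1 = 0, so n = -1.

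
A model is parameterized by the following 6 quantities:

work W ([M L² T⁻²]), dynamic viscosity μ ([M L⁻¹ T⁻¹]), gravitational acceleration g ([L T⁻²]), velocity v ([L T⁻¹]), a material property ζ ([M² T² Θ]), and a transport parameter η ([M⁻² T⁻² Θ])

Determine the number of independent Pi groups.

2

There are 6 variables and 4 base dimensions (M, L, T, Θ).
The dimension matrix has rank 4.
Independent dimensionless groups: 6 − 4 = 2.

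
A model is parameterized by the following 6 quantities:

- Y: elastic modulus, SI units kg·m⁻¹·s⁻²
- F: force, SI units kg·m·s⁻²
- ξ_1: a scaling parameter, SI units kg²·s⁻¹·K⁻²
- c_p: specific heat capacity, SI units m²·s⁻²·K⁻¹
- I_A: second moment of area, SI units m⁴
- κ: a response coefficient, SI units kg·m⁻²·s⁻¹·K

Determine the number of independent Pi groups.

There are 6 variables and 4 base dimensions (M, L, T, Θ).
The dimension matrix has rank 4.
Independent dimensionless groups: 6 − 4 = 2.

2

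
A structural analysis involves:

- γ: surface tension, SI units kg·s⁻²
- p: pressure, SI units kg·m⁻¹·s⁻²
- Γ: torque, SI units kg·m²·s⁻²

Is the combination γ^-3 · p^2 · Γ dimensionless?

Sum the exponent of each base dimension across the product:
  M: −3·[γ]_M + 2·[p]_M + [Γ]_M = −3·(1) + 2·(1) + (1) = 0
  L: −3·[γ]_L + 2·[p]_L + [Γ]_L = −3·(0) + 2·(-1) + (2) = 0
  T: −3·[γ]_T + 2·[p]_T + [Γ]_T = −3·(-2) + 2·(-2) + (-2) = 0
All base exponents vanish — dimensionless.

yes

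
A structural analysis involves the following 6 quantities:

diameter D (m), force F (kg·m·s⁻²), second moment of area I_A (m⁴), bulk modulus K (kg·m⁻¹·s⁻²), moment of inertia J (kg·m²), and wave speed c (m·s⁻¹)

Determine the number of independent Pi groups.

3

There are 6 variables and 3 base dimensions (M, L, T).
The dimension matrix has rank 3.
Independent dimensionless groups: 6 − 3 = 3.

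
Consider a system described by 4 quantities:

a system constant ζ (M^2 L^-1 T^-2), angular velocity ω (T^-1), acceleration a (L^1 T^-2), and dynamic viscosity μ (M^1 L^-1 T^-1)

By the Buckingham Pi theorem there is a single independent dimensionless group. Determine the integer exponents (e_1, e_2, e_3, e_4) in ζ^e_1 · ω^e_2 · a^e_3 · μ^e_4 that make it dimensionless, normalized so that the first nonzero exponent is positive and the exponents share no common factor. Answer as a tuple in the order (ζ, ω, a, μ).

M: e_1·(2) + e_2·(0) + e_3·(0) + e_4·(1) = 0
L: e_1·(-1) + e_2·(0) + e_3·(1) + e_4·(-1) = 0
T: e_1·(-2) + e_2·(-1) + e_3·(-2) + e_4·(-1) = 0
Solving this homogeneous linear system for the smallest-integer solution (first nonzero entry positive) gives (1, 2, -1, -2).

(1, 2, -1, -2)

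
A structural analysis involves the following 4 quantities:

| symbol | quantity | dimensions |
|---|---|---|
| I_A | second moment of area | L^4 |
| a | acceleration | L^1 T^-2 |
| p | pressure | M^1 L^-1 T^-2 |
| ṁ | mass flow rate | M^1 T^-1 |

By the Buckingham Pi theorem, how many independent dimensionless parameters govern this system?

1

There are 4 variables and 3 base dimensions (M, L, T).
The dimension matrix has rank 3.
Independent dimensionless groups: 4 − 3 = 1.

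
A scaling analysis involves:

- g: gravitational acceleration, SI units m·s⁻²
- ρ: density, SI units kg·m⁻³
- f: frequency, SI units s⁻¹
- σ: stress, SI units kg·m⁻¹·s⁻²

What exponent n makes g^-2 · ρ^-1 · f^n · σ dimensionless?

Balance the T exponent: (-1)·n from f, plus −2·(-2) − (0) + (-2) = 2 from the rest, must sum to zero.
−n + 2 = 0, so n = 2.

2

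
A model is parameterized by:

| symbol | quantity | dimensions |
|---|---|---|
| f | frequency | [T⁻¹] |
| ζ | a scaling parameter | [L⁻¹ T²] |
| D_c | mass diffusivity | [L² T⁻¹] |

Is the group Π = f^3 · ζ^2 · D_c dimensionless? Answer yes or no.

yes

Sum the exponent of each base dimension across the product:
  L: 3·[f]_L + 2·[ζ]_L + [D_c]_L = 3·(0) + 2·(-1) + (2) = 0
  T: 3·[f]_T + 2·[ζ]_T + [D_c]_T = 3·(-1) + 2·(2) + (-1) = 0
All base exponents vanish — dimensionless.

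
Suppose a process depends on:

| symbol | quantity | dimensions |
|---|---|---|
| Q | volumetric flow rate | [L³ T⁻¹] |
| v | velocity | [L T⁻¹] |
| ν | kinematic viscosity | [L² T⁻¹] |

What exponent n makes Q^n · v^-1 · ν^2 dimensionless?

Balance the L exponent: (3)·n from Q, plus −(1) + 2·(2) = 3 from the rest, must sum to zero.
3n + 3 = 0, so n = -1.

-1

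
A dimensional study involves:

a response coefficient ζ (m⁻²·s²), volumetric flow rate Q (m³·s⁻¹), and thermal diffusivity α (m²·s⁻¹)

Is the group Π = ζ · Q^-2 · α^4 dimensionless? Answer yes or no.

Sum the exponent of each base dimension across the product:
  M: [ζ]_M − 2·[Q]_M + 4·[α]_M = (0) − 2·(0) + 4·(0) = 0
  L: [ζ]_L − 2·[Q]_L + 4·[α]_L = (-2) − 2·(3) + 4·(2) = 0
  T: [ζ]_T − 2·[Q]_T + 4·[α]_T = (2) − 2·(-1) + 4·(-1) = 0
All base exponents vanish — dimensionless.

yes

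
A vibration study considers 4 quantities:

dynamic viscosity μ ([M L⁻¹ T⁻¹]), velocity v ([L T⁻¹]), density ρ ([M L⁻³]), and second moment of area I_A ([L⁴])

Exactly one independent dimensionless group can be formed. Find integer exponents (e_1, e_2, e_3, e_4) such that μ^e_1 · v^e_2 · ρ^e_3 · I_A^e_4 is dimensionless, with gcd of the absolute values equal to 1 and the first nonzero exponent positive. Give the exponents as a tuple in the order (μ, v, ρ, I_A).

M: e_1·(1) + e_2·(0) + e_3·(1) + e_4·(0) = 0
L: e_1·(-1) + e_2·(1) + e_3·(-3) + e_4·(4) = 0
T: e_1·(-1) + e_2·(-1) + e_3·(0) + e_4·(0) = 0
Solving this homogeneous linear system for the smallest-integer solution (first nonzero entry positive) gives (4, -4, -4, -1).

(4, -4, -4, -1)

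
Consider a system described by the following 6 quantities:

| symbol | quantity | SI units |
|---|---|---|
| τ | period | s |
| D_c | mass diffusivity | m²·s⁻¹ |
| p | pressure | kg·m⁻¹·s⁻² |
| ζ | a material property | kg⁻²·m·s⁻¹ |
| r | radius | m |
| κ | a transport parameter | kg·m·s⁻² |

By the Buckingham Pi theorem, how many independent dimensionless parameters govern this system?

3

There are 6 variables and 3 base dimensions (M, L, T).
The dimension matrix has rank 3.
Independent dimensionless groups: 6 − 3 = 3.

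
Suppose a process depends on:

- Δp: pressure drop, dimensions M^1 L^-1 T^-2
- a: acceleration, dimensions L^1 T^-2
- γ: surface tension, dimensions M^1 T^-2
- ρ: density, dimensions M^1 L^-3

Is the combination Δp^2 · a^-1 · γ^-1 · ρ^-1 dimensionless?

yes

Sum the exponent of each base dimension across the product:
  M: 2·[Δp]_M − [a]_M − [γ]_M − [ρ]_M = 2·(1) − (0) − (1) − (1) = 0
  L: 2·[Δp]_L − [a]_L − [γ]_L − [ρ]_L = 2·(-1) − (1) − (0) − (-3) = 0
  T: 2·[Δp]_T − [a]_T − [γ]_T − [ρ]_T = 2·(-2) − (-2) − (-2) − (0) = 0
All base exponents vanish — dimensionless.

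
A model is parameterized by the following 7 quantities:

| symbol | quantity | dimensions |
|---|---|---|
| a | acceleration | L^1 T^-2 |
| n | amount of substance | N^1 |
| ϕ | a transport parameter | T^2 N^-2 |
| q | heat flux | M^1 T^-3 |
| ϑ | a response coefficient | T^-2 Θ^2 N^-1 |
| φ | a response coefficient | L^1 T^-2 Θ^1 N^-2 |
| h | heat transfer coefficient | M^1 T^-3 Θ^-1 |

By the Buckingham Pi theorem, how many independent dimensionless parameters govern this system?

There are 7 variables and 5 base dimensions (M, L, T, Θ, N).
The dimension matrix has rank 5.
Independent dimensionless groups: 7 − 5 = 2.

2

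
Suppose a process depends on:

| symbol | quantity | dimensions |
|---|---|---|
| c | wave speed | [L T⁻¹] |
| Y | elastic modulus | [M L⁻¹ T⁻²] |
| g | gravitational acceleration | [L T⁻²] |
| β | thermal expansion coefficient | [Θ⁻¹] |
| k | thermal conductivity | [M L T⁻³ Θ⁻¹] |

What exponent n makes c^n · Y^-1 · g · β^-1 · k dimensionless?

Balance the L exponent: (1)·n from c, plus −(-1) + (1) − (0) + (1) = 3 from the rest, must sum to zero.
n + 3 = 0, so n = -3.

-3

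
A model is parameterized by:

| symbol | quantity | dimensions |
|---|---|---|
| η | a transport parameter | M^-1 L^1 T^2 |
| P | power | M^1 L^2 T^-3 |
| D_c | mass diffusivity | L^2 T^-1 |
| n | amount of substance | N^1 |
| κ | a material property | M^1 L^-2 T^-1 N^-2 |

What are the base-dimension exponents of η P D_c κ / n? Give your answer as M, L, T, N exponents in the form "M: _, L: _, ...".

M: 1, L: 3, T: -3, N: -3

Collect each base-dimension exponent across the product:
  M: (-1) + (1) + (0) − (0) + (1) = 1
  L: (1) + (2) + (2) − (0) + (-2) = 3
  T: (2) + (-3) + (-1) − (0) + (-1) = -3
  N: (0) + (0) + (0) − (1) + (-2) = -3
So the dimensions are [M L³ T⁻³ N⁻³].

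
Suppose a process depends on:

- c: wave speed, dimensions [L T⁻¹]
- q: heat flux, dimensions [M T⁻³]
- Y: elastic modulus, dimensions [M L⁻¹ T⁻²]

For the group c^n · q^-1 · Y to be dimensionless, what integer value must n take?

Balance the L exponent: (1)·n from c, plus −(0) + (-1) = -1 from the rest, must sum to zero.
n − 1 = 0, so n = 1.

1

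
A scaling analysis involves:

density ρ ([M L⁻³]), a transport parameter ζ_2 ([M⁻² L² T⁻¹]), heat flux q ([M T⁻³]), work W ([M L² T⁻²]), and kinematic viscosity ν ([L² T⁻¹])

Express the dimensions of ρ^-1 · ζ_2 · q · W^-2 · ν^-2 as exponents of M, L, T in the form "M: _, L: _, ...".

M: -4, L: -3, T: 2

Collect each base-dimension exponent across the product:
  M: −(1) + (-2) + (1) − 2·(1) − 2·(0) = -4
  L: −(-3) + (2) + (0) − 2·(2) − 2·(2) = -3
  T: −(0) + (-1) + (-3) − 2·(-2) − 2·(-1) = 2
So the dimensions are [M⁻⁴ L⁻³ T²].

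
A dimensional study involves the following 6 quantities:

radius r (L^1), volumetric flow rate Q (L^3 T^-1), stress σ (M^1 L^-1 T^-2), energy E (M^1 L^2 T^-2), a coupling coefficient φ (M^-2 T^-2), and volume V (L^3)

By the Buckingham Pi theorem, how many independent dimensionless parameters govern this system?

3

There are 6 variables and 3 base dimensions (M, L, T).
The dimension matrix has rank 3.
Independent dimensionless groups: 6 − 3 = 3.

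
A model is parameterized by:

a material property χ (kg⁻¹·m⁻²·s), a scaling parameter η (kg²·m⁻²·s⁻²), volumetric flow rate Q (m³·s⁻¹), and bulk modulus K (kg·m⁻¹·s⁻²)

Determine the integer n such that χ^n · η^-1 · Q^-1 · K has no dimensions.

-1

Balance the M exponent: (-1)·n from χ, plus −(2) − (0) + (1) = -1 from the rest, must sum to zero.
−n − 1 = 0, so n = -1.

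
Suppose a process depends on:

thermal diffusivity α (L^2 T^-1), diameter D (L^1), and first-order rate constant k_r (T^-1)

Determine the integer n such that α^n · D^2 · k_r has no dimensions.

-1

Balance the L exponent: (2)·n from α, plus 2·(1) + (0) = 2 from the rest, must sum to zero.
2n + 2 = 0, so n = -1.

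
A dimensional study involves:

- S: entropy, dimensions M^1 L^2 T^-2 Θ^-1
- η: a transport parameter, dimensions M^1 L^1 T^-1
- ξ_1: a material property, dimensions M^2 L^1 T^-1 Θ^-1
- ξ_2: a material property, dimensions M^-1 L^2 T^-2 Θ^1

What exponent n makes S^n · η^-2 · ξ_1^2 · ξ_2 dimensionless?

-1

Balance the M exponent: (1)·n from S, plus −2·(1) + 2·(2) + (-1) = 1 from the rest, must sum to zero.
n + 1 = 0, so n = -1.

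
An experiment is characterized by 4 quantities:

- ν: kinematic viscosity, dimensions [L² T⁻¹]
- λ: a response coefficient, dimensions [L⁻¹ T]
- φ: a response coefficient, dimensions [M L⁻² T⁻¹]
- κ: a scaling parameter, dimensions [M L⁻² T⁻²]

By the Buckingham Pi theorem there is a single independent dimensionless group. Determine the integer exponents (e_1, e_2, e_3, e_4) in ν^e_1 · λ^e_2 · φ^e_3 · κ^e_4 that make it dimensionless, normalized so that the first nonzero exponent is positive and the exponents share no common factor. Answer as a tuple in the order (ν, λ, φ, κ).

(1, 2, -1, 1)

M: e_1·(0) + e_2·(0) + e_3·(1) + e_4·(1) = 0
L: e_1·(2) + e_2·(-1) + e_3·(-2) + e_4·(-2) = 0
T: e_1·(-1) + e_2·(1) + e_3·(-1) + e_4·(-2) = 0
Solving this homogeneous linear system for the smallest-integer solution (first nonzero entry positive) gives (1, 2, -1, 1).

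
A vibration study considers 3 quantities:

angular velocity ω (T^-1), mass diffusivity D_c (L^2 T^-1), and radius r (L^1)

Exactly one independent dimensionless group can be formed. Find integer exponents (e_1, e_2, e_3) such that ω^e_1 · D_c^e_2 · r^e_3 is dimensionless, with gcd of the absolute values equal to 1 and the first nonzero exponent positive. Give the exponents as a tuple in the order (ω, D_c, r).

(1, -1, 2)

L: e_1·(0) + e_2·(2) + e_3·(1) = 0
T: e_1·(-1) + e_2·(-1) + e_3·(0) = 0
Solving this homogeneous linear system for the smallest-integer solution (first nonzero entry positive) gives (1, -1, 2).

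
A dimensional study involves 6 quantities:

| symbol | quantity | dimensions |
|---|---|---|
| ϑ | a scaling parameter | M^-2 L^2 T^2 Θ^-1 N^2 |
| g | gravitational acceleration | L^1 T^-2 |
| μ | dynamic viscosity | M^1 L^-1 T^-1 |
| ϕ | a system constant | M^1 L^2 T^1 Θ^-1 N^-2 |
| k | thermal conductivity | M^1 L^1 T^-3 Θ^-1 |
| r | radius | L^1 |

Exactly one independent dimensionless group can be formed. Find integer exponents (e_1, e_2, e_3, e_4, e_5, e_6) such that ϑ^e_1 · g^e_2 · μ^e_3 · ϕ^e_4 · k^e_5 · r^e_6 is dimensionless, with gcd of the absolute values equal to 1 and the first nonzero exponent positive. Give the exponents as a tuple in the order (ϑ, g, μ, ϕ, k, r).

M: e_1·(-2) + e_2·(0) + e_3·(1) + e_4·(1) + e_5·(1) + e_6·(0) = 0
L: e_1·(2) + e_2·(1) + e_3·(-1) + e_4·(2) + e_5·(1) + e_6·(1) = 0
T: e_1·(2) + e_2·(-2) + e_3·(-1) + e_4·(1) + e_5·(-3) + e_6·(0) = 0
Θ: e_1·(-1) + e_2·(0) + e_3·(0) + e_4·(-1) + e_5·(-1) + e_6·(0) = 0
N: e_1·(2) + e_2·(0) + e_3·(0) + e_4·(-2) + e_5·(0) + e_6·(0) = 0
Solving this homogeneous linear system for the smallest-integer solution (first nonzero entry positive) gives (1, 3, 3, 1, -2, -2).

(1, 3, 3, 1, -2, -2)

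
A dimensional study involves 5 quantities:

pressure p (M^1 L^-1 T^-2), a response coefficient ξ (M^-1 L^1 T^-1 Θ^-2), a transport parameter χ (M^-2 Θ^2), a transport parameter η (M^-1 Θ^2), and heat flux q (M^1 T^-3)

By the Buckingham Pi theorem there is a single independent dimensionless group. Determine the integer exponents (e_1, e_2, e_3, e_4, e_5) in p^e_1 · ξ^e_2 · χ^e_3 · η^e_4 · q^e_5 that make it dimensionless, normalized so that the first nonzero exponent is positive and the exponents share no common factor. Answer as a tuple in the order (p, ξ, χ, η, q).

M: e_1·(1) + e_2·(-1) + e_3·(-2) + e_4·(-1) + e_5·(1) = 0
L: e_1·(-1) + e_2·(1) + e_3·(0) + e_4·(0) + e_5·(0) = 0
T: e_1·(-2) + e_2·(-1) + e_3·(0) + e_4·(0) + e_5·(-3) = 0
Θ: e_1·(0) + e_2·(-2) + e_3·(2) + e_4·(2) + e_5·(0) = 0
Solving this homogeneous linear system for the smallest-integer solution (first nonzero entry positive) gives (1, 1, -2, 3, -1).

(1, 1, -2, 3, -1)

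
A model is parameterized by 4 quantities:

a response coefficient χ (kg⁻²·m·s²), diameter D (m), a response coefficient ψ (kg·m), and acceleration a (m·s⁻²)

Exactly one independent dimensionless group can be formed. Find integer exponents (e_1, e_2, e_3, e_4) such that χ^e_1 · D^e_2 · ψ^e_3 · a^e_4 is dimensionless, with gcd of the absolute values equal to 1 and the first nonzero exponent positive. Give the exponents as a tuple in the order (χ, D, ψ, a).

M: e_1·(-2) + e_2·(0) + e_3·(1) + e_4·(0) = 0
L: e_1·(1) + e_2·(1) + e_3·(1) + e_4·(1) = 0
T: e_1·(2) + e_2·(0) + e_3·(0) + e_4·(-2) = 0
Solving this homogeneous linear system for the smallest-integer solution (first nonzero entry positive) gives (1, -4, 2, 1).

(1, -4, 2, 1)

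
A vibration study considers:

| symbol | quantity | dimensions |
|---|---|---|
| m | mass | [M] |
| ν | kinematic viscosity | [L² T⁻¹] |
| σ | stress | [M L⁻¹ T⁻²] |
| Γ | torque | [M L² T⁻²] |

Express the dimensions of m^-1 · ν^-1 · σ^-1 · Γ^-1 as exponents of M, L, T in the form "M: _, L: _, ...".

Collect each base-dimension exponent across the product:
  M: −(1) − (0) − (1) − (1) = -3
  L: −(0) − (2) − (-1) − (2) = -3
  T: −(0) − (-1) − (-2) − (-2) = 5
So the dimensions are [M⁻³ L⁻³ T⁵].

M: -3, L: -3, T: 5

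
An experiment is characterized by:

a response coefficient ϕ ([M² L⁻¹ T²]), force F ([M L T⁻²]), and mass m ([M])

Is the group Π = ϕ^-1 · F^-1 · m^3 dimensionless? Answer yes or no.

Sum the exponent of each base dimension across the product:
  M: −[ϕ]_M − [F]_M + 3·[m]_M = −(2) − (1) + 3·(1) = 0
  L: −[ϕ]_L − [F]_L + 3·[m]_L = −(-1) − (1) + 3·(0) = 0
  T: −[ϕ]_T − [F]_T + 3·[m]_T = −(2) − (-2) + 3·(0) = 0
All base exponents vanish — dimensionless.

yes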